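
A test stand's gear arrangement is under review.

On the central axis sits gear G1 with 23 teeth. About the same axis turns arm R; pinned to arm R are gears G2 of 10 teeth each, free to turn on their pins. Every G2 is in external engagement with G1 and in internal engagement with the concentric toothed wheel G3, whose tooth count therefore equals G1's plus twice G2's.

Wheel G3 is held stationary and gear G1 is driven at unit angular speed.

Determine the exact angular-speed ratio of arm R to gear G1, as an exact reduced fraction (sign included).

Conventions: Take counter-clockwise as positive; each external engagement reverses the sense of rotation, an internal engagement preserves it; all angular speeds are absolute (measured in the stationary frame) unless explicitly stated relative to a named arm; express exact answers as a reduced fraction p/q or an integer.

23/66

topology: planetary set — G1 23T / G2 10T / G3 43T, arm = carrier (Willis)
ring teeth: 23 + 2·10 = 43
23(ω_sun−ω_arm) = −43(ω_ring−ω_arm),  ω_ring = 0, ω_sun = 1
23(1−ω_arm) = −43(0−ω_arm)  ⇒  66·ω_arm = 23  ⇒  ω_arm = 23/66
ω_out/ω_in = 23/66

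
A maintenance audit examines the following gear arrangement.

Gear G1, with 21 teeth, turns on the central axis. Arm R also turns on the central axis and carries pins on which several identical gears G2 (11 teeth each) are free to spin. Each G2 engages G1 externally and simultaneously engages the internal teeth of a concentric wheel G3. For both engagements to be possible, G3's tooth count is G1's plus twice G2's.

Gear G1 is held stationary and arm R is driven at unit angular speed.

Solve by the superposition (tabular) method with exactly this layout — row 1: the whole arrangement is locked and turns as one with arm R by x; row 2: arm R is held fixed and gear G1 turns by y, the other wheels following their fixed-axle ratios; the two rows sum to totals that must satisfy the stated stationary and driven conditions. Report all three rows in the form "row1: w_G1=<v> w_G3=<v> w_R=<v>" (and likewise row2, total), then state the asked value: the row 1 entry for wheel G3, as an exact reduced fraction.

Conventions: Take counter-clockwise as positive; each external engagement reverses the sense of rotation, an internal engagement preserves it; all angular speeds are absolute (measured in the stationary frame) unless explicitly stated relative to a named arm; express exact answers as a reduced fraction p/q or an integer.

row1: w_G1=1 w_G3=1 w_R=1
row2: w_G1=-1 w_G3=21/43 w_R=0
total: w_G1=0 w_G3=64/43 w_R=1
asked value: 1

topology: planetary set — G1 21T / G2 11T / G3 43T, arm = carrier (Willis)
row 1: whole set turns with the arm by x
row 2: sun turns y, ring = −(21/43)·y, arm 0
boundary: total ω_sun = x + y = 0 and total ω_arm = x = 1  ⇒  y = -1, x = 1
row 2 ring = −(21/43)·(-1) = 21/43
totals (row 1 + row 2): sun 1 + (-1) = 0, ring 1 + 21/43 = 64/43, arm 1 + 0 = 1
asked cell (row1, ring) = 1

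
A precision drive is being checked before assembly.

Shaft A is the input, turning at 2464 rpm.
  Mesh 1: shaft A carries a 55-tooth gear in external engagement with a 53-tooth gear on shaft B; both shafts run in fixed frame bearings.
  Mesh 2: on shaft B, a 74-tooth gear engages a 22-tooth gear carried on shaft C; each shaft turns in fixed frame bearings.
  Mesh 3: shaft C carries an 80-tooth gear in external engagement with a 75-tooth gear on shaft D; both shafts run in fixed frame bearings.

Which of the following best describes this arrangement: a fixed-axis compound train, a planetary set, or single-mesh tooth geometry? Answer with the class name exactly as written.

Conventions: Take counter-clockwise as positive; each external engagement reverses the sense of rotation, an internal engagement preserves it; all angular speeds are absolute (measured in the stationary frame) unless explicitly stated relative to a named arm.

fixed-axis compound train

3-mesh fixed-axis compound train (all bearings frame-fixed)
classification: fixed-axis compound train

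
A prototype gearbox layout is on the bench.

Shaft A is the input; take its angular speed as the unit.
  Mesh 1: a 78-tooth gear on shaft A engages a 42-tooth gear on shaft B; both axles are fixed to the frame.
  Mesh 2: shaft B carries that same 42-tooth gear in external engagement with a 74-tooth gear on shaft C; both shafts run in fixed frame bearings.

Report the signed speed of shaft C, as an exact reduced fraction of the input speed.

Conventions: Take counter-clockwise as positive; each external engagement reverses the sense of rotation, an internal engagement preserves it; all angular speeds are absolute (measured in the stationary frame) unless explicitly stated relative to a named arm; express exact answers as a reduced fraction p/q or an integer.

39/37

2-mesh fixed-axis compound train (all bearings frame-fixed)
mesh 1 [78T→42T]: |ω|/ω_in = 1×78/42 = 13/7, sense flips to −
mesh 2 [42T→74T]: |ω|/ω_in = (13/7)×42/74 = 39/37, sense flips to +
signed output speed (× input speed) = 39/37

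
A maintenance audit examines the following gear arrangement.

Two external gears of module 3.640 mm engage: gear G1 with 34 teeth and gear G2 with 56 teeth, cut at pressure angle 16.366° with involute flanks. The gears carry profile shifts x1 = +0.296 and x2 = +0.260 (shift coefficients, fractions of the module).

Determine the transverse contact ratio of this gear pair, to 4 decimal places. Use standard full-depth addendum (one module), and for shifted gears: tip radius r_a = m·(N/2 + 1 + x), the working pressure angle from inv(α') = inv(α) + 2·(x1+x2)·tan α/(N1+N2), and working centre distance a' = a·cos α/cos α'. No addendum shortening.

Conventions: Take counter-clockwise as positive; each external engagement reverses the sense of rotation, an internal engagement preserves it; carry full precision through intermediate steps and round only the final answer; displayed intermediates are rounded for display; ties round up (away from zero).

1.8099

single-mesh involute tooth geometry (34T engaging 56T at module 3.640)
base radii: r_b1 = 59.372706, r_b2 = 97.790339
tip radii: r_a1 = 66.597440, r_a2 = 106.506400
inv(α') = inv(16.366°) + 2·(+0.296+0.260)·tan α/(34+56) = 0.01165919  ⇒  α' = 18.47426°
a' = a·cos α / cos α' = 163.8000·cos 16.366°/cos 18.47426° = 165.702332
action lengths: √(r_a1²−r_b1²) = 30.167877, √(r_a2²−r_b2²) = 42.197900
base pitch p_b = π·m·cos α = 10.972050
CR = (30.167877 + 42.197900 − 165.702332·sin 18.47426°)/10.972050 = 1.809894
contact ratio ≈ 1.8099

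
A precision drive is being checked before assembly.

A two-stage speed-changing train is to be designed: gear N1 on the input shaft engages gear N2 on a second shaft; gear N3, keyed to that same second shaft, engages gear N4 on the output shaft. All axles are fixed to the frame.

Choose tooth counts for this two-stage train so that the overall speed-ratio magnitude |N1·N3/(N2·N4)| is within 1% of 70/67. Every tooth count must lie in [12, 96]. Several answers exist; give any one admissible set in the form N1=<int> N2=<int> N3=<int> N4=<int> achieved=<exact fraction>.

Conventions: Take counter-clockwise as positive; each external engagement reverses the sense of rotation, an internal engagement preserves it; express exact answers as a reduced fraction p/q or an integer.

N1=12 N2=67 N3=70 N4=12 achieved=70/67

class = fixed-axis compound train [2-stage, 70/67 wanted]
target = 70/67 in lowest terms: an exact hit needs N1·N3 = k·70 and N2·N4 = k·67 for one integer k, every count in [12, 96]; additionally prefer no 1:1 stage (N1 ≠ N2, N3 ≠ N4)
k = 1…11: no 1:1-free in-range split of k·70 and k·67 into factor pairs; take k = 12
k = 12: N1·N3 = 840 = 12·70, N2·N4 = 804 = 67·12
achieved = 12·70/(67·12) = 70/67; |achieved − target| = 0 ≤ 7/670 ✓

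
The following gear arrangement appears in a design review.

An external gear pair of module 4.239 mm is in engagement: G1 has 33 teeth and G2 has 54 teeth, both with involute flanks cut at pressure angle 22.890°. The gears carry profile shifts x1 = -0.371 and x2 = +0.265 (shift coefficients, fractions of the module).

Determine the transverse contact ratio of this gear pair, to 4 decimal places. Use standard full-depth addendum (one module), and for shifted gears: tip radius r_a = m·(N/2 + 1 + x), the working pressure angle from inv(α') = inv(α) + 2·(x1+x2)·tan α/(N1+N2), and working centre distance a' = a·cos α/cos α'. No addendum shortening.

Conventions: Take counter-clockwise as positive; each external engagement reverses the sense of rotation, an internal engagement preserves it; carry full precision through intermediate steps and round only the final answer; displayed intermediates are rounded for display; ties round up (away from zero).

1.6157

recognized (one external pair, fixed centres): single-mesh tooth geometry, m = 4.239, N1 = 33, N2 = 54
base radii: r_b1 = 64.435681, r_b2 = 105.440205
tip radii: r_a1 = 72.609831, r_a2 = 119.815335
inv(α') = inv(22.890°) + 2·(-0.371+0.265)·tan α/(33+54) = 0.02167618  ⇒  α' = 22.55385°
a' = a·cos α / cos α' = 184.3965·cos 22.890°/cos 22.55385° = 183.944030
action lengths: √(r_a1²−r_b1²) = 33.469846, √(r_a2²−r_b2²) = 56.904110
base pitch p_b = π·m·cos α = 12.268525
CR = (33.469846 + 56.904110 − 183.944030·sin 22.55385°)/12.268525 = 1.615673
contact ratio ≈ 1.6157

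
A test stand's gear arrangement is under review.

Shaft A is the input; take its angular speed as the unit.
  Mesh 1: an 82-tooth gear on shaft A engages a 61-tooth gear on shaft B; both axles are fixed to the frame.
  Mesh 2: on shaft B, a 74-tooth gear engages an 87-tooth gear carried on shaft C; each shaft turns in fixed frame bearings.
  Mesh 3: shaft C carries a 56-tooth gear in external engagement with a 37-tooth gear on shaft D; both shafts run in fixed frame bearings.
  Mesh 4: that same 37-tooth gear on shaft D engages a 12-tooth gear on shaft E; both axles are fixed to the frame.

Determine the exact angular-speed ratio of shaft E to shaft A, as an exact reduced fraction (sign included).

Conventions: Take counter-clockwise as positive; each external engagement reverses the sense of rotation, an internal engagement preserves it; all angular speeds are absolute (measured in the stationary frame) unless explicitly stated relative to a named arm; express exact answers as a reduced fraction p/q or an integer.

class = fixed-axis compound train [4 meshes; 4 ratios multiply, 4 sense flips]
mesh 1 [82T→61T]: running ratio 82/61, sense −
mesh 2 [74T→87T]: running ratio 6068/5307, sense +
mesh 3 [56T→37T]: running ratio 9184/5307, sense −
mesh 4 [37T→12T]: running ratio 84952/15921, sense +
ω_out/ω_in = 84952/15921

84952/15921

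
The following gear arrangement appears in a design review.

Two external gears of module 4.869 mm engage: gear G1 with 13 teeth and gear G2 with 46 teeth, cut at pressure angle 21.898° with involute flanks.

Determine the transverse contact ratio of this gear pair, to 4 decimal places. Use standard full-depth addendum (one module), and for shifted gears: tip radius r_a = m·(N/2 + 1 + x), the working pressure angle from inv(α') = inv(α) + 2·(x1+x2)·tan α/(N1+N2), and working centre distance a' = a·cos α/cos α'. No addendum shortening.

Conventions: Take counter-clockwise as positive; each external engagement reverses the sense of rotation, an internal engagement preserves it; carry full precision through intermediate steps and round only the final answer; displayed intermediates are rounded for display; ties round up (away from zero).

1.5222

class = single-mesh tooth geometry [involute pair 13T × 46T, m = 4.869]
base radii: r_b1 = 29.365038, r_b2 = 103.907057
tip radii: r_a1 = 36.517500, r_a2 = 116.856000
no profile shift: α' = α, a' = a
action lengths: √(r_a1²−r_b1²) = 21.707657, √(r_a2²−r_b2²) = 53.466329
base pitch p_b = π·m·cos α = 14.192767
CR = (21.707657 + 53.466329 − 143.635500·sin 21.89800°)/14.192767 = 1.522209
contact ratio ≈ 1.5222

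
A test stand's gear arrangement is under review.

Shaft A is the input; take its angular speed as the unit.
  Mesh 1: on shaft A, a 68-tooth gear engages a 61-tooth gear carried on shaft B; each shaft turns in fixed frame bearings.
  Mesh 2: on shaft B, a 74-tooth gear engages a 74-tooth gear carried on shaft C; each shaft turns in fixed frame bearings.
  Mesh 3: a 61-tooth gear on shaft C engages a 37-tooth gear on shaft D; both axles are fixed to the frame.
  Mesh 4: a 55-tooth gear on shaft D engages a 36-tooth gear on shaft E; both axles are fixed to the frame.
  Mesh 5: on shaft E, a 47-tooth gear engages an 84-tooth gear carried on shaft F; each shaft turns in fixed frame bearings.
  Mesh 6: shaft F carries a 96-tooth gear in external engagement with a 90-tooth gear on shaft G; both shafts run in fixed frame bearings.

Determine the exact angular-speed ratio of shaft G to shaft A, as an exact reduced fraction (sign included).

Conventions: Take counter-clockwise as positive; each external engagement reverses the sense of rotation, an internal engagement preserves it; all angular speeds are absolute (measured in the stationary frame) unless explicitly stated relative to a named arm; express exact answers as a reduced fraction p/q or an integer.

35156/20979

class = fixed-axis compound train [6 meshes; 6 ratios multiply, 6 sense flips]
mesh 1 [68T→61T]: running ratio 68/61, sense −
mesh 2 [74T→74T]: running ratio 68/61, sense +
mesh 3 [61T→37T]: running ratio 68/37, sense −
mesh 4 [55T→36T]: running ratio 935/333, sense +
mesh 5 [47T→84T]: running ratio 43945/27972, sense −
mesh 6 [96T→90T]: running ratio 35156/20979, sense +
ω_out/ω_in = 35156/20979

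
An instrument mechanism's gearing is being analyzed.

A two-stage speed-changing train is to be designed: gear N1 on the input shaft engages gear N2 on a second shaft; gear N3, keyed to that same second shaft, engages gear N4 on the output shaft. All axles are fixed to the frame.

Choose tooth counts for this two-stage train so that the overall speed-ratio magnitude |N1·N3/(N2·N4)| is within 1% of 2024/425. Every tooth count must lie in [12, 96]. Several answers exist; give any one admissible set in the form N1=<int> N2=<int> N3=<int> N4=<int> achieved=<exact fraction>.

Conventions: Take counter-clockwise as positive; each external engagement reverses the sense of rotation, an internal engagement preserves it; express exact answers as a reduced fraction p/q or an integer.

design class (target 2024/425): fixed-axis compound train
target = 2024/425 in lowest terms: an exact hit needs N1·N3 = k·2024 and N2·N4 = k·425 for one integer k, every count in [12, 96]; additionally prefer no 1:1 stage (N1 ≠ N2, N3 ≠ N4)
k = 1: N1·N3 = 2024 = 22·92, N2·N4 = 425 = 17·25
achieved = 22·92/(17·25) = 2024/425; |achieved − target| = 0 ≤ 506/10625 ✓

N1=22 N2=17 N3=92 N4=25 achieved=2024/425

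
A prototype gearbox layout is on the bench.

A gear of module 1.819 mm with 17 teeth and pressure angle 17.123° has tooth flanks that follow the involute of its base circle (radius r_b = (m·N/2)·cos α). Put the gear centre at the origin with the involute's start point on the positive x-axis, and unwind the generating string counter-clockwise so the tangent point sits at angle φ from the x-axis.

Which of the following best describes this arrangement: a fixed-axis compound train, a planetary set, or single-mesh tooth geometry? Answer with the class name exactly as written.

recognized (one wheel, involute flank): single-mesh tooth geometry, m = 1.819, N = 17
classification: single-mesh tooth geometry

single-mesh tooth geometry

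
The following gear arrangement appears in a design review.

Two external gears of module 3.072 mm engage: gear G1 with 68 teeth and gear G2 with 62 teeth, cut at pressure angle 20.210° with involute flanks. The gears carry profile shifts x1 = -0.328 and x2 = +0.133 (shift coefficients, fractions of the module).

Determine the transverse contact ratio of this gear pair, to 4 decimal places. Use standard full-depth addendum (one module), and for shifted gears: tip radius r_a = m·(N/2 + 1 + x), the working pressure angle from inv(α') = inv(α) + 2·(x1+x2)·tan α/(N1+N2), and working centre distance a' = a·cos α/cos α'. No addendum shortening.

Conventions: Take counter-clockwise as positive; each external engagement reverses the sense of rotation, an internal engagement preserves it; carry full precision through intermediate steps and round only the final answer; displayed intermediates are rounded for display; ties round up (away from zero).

1.8104

class = single-mesh tooth geometry [involute pair 68T × 62T, m = 3.072]
base radii: r_b1 = 98.017423, r_b2 = 89.368827
tip radii: r_a1 = 106.512384, r_a2 = 98.712576
inv(α') = inv(20.210°) + 2·(-0.328+0.133)·tan α/(68+62) = 0.01429111  ⇒  α' = 19.73085°
a' = a·cos α / cos α' = 199.6800·cos 20.210°/cos 19.73085° = 199.074104
action lengths: √(r_a1²−r_b1²) = 41.683003, √(r_a2²−r_b2²) = 41.921181
base pitch p_b = π·m·cos α = 9.056789
CR = (41.683003 + 41.921181 − 199.074104·sin 19.73085°)/9.056789 = 1.810394
contact ratio ≈ 1.8104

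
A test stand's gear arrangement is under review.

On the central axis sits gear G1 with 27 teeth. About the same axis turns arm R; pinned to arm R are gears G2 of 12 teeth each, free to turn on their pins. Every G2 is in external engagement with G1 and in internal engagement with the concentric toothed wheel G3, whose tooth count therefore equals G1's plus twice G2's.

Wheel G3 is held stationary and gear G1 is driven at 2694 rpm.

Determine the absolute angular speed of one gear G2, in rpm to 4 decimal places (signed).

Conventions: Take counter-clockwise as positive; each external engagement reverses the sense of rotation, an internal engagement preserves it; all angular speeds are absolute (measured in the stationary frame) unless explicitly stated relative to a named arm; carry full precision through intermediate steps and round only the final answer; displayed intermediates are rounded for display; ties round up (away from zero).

-3030.7500 rpm

class = planetary set [G3 = 27+2·12 = 51; Willis about the carrier]
normalise by the input: solve with ω_sun = 1, then scale by 2694 rpm
ring teeth: 27 + 2·12 = 51
27(ω_sun−ω_arm) = −51(ω_ring−ω_arm),  ω_ring = 0, ω_sun = 1
27(1−ω_arm) = −51(0−ω_arm)  ⇒  78·ω_arm = 27  ⇒  ω_arm = 9/26
sun–planet mesh: 27·(1−9/26) = −12·(ω_p−ω_arm)  ⇒  ω_p−ω_arm = -153/104
ω_p = 9/26 − 153/104 = -9/8
scale: ω_p = -9/8 × 2694 rpm = -3030.7500 rpm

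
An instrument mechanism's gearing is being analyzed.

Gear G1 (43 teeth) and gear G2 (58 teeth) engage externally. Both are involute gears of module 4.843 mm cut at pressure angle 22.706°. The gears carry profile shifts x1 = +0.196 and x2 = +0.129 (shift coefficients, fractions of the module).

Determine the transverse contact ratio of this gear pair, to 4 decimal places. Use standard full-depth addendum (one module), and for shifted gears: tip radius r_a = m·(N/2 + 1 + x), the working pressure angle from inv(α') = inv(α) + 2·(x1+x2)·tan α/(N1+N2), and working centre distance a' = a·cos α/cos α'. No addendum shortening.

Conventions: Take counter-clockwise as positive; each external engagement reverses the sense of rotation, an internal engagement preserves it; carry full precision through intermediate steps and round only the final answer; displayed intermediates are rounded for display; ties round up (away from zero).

1.5824

class = single-mesh tooth geometry [involute pair 43T × 58T, m = 4.843]
base radii: r_b1 = 96.054609, r_b2 = 129.562031
tip radii: r_a1 = 109.916728, r_a2 = 145.914747
inv(α') = inv(22.706°) + 2·(+0.196+0.129)·tan α/(43+58) = 0.02483053  ⇒  α' = 23.55155°
a' = a·cos α / cos α' = 244.5715·cos 22.706°/cos 23.55155° = 246.118045
action lengths: √(r_a1²−r_b1²) = 53.434064, √(r_a2²−r_b2²) = 67.117759
base pitch p_b = π·m·cos α = 14.035556
CR = (53.434064 + 67.117759 − 246.118045·sin 23.55155°)/14.035556 = 1.582370
contact ratio ≈ 1.5824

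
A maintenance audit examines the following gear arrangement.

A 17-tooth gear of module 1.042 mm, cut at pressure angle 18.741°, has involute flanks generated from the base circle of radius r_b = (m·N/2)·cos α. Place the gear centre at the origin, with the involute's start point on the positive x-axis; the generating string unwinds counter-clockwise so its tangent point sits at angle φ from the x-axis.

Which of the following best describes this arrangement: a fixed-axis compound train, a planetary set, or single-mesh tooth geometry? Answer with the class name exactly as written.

class = single-mesh tooth geometry [base-circle involute, m = 1.042, 17T]
classification: single-mesh tooth geometry

single-mesh tooth geometry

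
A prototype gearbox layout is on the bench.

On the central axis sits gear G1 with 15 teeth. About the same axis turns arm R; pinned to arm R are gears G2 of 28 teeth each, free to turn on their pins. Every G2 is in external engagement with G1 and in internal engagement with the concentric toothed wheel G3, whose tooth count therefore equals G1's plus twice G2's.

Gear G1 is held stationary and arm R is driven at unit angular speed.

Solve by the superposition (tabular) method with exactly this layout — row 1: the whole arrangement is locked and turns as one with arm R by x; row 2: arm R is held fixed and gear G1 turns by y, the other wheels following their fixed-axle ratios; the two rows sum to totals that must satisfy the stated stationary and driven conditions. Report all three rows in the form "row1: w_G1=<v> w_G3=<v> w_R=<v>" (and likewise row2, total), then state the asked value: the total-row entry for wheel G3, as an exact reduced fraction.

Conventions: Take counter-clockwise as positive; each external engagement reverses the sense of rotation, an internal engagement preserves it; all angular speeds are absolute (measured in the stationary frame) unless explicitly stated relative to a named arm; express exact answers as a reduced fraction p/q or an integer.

row1: w_G1=1 w_G3=1 w_R=1
row2: w_G1=-1 w_G3=15/71 w_R=0
total: w_G1=0 w_G3=86/71 w_R=1
asked value: 86/71

recognized (axles ride arm R): planetary set, 15/28/71 teeth
row 1 (train locked, turned with arm): all members turn x
row 2 (arm held, sun turns y): ω_ring = −(15/71)·y, ω_arm = 0
boundary: total ω_sun = x + y = 0 and total ω_arm = x = 1  ⇒  y = -1, x = 1
row 2 ring = −(15/71)·(-1) = 15/71
totals (row 1 + row 2): sun 1 + (-1) = 0, ring 1 + 15/71 = 86/71, arm 1 + 0 = 1
asked cell (total, ring) = 86/71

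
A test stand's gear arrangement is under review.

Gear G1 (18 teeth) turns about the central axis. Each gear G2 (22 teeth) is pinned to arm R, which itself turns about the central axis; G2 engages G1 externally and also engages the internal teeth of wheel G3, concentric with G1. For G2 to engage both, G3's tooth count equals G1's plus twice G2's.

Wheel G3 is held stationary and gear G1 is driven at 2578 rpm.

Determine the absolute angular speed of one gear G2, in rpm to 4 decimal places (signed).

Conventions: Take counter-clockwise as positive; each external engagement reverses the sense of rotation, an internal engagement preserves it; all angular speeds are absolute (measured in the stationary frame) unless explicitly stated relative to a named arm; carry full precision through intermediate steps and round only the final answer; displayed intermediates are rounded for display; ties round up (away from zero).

-1054.6364 rpm

topology: planetary set — G1 18T / G2 22T / G3 62T, arm = carrier (Willis)
normalise by the input: solve with ω_sun = 1, then scale by 2578 rpm
ring teeth: 18 + 2·22 = 62
18(ω_sun−ω_arm) = −62(ω_ring−ω_arm),  ω_ring = 0, ω_sun = 1
18(1−ω_arm) = −62(0−ω_arm)  ⇒  80·ω_arm = 18  ⇒  ω_arm = 9/40
sun–planet mesh: 18·(1−9/40) = −22·(ω_p−ω_arm)  ⇒  ω_p−ω_arm = -279/440
ω_p = 9/40 − 279/440 = -9/22
scale: ω_p = -9/22 × 2578 rpm = -1054.6364 rpm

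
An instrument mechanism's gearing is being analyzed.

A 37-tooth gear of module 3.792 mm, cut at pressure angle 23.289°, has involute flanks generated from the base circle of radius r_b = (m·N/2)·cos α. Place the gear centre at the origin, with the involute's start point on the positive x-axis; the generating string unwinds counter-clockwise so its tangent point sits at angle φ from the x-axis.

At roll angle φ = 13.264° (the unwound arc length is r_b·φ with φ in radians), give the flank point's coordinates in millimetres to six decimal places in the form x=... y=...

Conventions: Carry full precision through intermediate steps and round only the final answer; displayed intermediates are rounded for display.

x=66.139759 y=0.265054

class = single-mesh tooth geometry [base-circle involute, m = 3.792, 37T]
pitch radius r_p = m·N/2 = 3.792·37/2 = 70.152000
base radius r_b = r_p·cos α = 70.152000·cos 23.289° = 64.436177
roll angle φ = 13.264° = 0.23150047 rad
x = r_b·(cos φ + φ·sin φ) = 66.139759
y = r_b·(sin φ − φ·cos φ) = 0.265054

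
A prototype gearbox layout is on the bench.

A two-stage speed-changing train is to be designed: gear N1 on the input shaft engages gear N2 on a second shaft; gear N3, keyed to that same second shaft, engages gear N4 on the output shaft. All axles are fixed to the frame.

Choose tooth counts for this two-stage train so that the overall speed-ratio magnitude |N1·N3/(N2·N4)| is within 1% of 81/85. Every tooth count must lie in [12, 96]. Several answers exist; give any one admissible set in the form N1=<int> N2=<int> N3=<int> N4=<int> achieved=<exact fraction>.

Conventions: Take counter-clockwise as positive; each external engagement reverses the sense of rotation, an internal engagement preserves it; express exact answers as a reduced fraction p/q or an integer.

N1=12 N2=17 N3=27 N4=20 achieved=81/85

topology: fixed-axis compound train — 2 stages, target 81/85
target = 81/85 in lowest terms: an exact hit needs N1·N3 = k·81 and N2·N4 = k·85 for one integer k, every count in [12, 96]; additionally prefer no 1:1 stage (N1 ≠ N2, N3 ≠ N4)
k = 1…3: no 1:1-free in-range split of k·81 and k·85 into factor pairs; take k = 4
k = 4: N1·N3 = 324 = 12·27, N2·N4 = 340 = 17·20
achieved = 12·27/(17·20) = 81/85; |achieved − target| = 0 ≤ 81/8500 ✓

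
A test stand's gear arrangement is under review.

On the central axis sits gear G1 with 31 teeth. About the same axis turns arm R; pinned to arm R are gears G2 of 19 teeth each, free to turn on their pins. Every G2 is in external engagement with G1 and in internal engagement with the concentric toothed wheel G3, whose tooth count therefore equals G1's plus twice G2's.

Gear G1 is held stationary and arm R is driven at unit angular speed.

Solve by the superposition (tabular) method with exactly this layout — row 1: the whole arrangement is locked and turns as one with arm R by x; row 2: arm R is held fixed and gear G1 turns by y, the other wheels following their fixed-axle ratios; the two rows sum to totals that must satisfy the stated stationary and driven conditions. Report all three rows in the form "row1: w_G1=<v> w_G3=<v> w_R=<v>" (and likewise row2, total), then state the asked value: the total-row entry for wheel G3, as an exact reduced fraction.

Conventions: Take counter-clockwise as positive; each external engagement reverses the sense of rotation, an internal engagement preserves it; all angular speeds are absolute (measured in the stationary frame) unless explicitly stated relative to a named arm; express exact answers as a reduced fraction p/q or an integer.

row1: w_G1=1 w_G3=1 w_R=1
row2: w_G1=-1 w_G3=31/69 w_R=0
total: w_G1=0 w_G3=100/69 w_R=1
asked value: 100/69

topology: planetary set — G1 31T / G2 19T / G3 69T, arm = carrier (Willis)
row 1: whole set turns with the arm by x
superposition row 2 [arm held]: sun y, ring −(31/69)·y, arm 0
boundary: total ω_sun = x + y = 0 and total ω_arm = x = 1  ⇒  y = -1, x = 1
row 2 ring = −(31/69)·(-1) = 31/69
totals (row 1 + row 2): sun 1 + (-1) = 0, ring 1 + 31/69 = 100/69, arm 1 + 0 = 1
asked cell (total, ring) = 100/69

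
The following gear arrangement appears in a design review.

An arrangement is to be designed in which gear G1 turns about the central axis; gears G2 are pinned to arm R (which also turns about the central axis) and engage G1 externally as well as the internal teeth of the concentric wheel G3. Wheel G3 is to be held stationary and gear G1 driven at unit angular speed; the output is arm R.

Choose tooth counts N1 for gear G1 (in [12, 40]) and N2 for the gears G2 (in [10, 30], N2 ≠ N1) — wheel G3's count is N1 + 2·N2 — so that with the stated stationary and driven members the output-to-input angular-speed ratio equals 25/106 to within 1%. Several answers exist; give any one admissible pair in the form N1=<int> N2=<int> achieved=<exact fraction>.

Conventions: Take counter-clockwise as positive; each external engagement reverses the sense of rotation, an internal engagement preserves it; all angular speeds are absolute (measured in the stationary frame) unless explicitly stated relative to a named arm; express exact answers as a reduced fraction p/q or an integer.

N1=25 N2=28 achieved=25/106

class = planetary set [ratio 25/106 wanted; Willis about the carrier]
Willis with ω_ring = 0: ω_arm/ω_sun = N1/(N1+N3); set equal to 25/106  ⇒  N3/N1 = 1/(25/106) − 1 = 81/25
N3 = N1 + 2·N2  ⇒  N2/N1 = (N3/N1 − 1)/2 = (81/25 − 1)/2 = 28/25
smallest multiple with N1 ≥ 12 and N2 ≥ 10: k = 1  ⇒  N1 = 1·25 = 25, N2 = 1·28 = 28 (N1 ≤ 40, N2 ≤ 30, N2 ≠ N1 ✓), N3 = 25 + 2·28 = 81
check: N1/(N1+N3) with N1 = 25, N3 = 81 gives 25/106; |achieved − target| = 0 ≤ 1/424 ✓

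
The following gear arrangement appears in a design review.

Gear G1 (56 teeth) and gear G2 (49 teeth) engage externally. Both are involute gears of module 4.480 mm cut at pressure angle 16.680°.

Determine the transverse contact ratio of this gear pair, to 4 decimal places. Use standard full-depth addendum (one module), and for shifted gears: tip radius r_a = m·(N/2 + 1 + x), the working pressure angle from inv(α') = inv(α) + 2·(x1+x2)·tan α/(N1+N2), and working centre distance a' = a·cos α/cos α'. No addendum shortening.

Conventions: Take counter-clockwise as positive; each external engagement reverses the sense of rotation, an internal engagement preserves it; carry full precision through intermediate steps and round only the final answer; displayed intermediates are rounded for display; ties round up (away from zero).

1.9706

single-mesh involute tooth geometry (56T engaging 49T at module 4.480)
base radii: r_b1 = 120.161829, r_b2 = 105.141600
tip radii: r_a1 = 129.920000, r_a2 = 114.240000
no profile shift: α' = α, a' = a
action lengths: √(r_a1²−r_b1²) = 49.399810, √(r_a2²−r_b2²) = 44.676856
base pitch p_b = π·m·cos α = 13.482126
CR = (49.399810 + 44.676856 − 235.200000·sin 16.68000°)/13.482126 = 1.970618
contact ratio ≈ 1.9706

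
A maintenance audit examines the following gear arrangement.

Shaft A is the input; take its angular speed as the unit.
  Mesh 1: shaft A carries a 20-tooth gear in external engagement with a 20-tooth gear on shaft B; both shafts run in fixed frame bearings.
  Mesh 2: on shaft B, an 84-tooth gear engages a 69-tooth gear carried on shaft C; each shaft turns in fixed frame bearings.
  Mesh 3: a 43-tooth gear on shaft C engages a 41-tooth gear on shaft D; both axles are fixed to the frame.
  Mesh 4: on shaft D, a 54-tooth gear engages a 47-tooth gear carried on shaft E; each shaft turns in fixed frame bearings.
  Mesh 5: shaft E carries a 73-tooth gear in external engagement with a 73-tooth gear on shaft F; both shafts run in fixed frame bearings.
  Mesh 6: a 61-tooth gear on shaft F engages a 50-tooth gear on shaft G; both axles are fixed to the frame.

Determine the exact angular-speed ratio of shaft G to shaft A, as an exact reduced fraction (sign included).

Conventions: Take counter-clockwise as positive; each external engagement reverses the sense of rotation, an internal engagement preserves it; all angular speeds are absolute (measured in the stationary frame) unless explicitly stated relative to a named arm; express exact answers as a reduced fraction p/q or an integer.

1982988/1108025

class = fixed-axis compound train [6 meshes; 6 ratios multiply, 6 sense flips]
mesh 1 [20T→20T]: running ratio 1, sense −
mesh 2 [84T→69T]: running ratio 28/23, sense +
mesh 3 [43T→41T]: running ratio 1204/943, sense −
mesh 4 [54T→47T]: running ratio 65016/44321, sense +
mesh 5 [73T→73T]: running ratio 65016/44321, sense −
mesh 6 [61T→50T]: running ratio 1982988/1108025, sense +
ω_out/ω_in = 1982988/1108025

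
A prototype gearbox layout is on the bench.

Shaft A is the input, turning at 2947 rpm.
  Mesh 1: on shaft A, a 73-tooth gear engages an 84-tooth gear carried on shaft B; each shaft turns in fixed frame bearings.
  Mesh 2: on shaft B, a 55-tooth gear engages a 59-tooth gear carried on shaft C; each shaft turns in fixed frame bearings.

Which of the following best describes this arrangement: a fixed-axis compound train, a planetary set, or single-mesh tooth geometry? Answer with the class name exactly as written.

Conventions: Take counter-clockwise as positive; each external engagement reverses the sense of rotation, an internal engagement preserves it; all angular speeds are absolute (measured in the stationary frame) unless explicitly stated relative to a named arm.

fixed-axis compound train

2-mesh fixed-axis compound train (all bearings frame-fixed)
classification: fixed-axis compound train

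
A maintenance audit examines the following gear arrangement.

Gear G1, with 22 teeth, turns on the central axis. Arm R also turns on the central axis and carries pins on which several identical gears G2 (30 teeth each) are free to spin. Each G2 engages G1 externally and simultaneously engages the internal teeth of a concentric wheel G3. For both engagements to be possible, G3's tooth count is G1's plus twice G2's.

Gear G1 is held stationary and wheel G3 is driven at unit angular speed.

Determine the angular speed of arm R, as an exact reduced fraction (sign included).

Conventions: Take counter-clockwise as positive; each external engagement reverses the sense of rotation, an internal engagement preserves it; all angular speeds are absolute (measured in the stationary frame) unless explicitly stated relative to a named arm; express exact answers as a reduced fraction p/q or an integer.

recognized (axles ride arm R): planetary set, 22/30/82 teeth
ring teeth: 22 + 2·30 = 82
22(ω_sun−ω_arm) = −82(ω_ring−ω_arm),  ω_sun = 0, ω_ring = 1
22(0−ω_arm) = −82(1−ω_arm)  ⇒  104·ω_arm = 82  ⇒  ω_arm = 41/52
exact speed ratio = 41/52

41/52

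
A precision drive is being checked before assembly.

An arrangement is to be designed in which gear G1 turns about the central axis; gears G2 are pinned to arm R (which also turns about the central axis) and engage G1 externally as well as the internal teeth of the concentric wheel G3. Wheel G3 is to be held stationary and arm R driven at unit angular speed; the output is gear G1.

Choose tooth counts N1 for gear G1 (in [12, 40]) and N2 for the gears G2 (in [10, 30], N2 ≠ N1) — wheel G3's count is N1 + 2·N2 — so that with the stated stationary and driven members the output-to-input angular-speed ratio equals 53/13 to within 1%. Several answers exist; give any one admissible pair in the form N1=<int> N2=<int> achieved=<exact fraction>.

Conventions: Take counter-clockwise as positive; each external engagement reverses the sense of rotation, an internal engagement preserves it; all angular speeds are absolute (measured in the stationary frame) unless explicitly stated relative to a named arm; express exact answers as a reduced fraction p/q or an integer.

class = planetary set [ratio 53/13 wanted; Willis about the carrier]
Willis with ω_ring = 0: ω_sun/ω_arm = (N1+N3)/N1; set equal to 53/13  ⇒  N3/N1 = 53/13 − 1 = 40/13
N3 = N1 + 2·N2  ⇒  N2/N1 = (N3/N1 − 1)/2 = (40/13 − 1)/2 = 27/26
smallest multiple with N1 ≥ 12 and N2 ≥ 10: k = 1  ⇒  N1 = 1·26 = 26, N2 = 1·27 = 27 (N1 ≤ 40, N2 ≤ 30, N2 ≠ N1 ✓), N3 = 26 + 2·27 = 80
check: (N1+N3)/N1 with N1 = 26, N3 = 80 gives 53/13; |achieved − target| = 0 ≤ 53/1300 ✓

N1=26 N2=27 achieved=53/13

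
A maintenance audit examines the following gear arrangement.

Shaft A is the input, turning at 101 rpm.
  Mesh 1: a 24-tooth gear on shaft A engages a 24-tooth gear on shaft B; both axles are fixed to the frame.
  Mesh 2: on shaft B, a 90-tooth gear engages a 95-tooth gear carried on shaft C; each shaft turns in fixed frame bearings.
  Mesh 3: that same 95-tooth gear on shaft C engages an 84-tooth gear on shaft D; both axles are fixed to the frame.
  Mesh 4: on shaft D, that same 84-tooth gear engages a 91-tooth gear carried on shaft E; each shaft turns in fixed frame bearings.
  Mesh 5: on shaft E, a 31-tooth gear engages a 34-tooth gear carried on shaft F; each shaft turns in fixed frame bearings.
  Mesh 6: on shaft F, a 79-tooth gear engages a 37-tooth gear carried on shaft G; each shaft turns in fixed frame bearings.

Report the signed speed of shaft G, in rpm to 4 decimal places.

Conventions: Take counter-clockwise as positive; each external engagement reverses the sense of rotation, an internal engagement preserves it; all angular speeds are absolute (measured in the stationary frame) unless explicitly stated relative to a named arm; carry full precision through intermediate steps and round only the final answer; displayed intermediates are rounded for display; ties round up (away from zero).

+194.4602 rpm

class = fixed-axis compound train [6 meshes; 6 ratios multiply, 6 sense flips]
mesh 1 [24T→24T]: ω = 101.0000×24/24 = 101.0000 rpm, sense flips to −
mesh 2 [90T→95T]: ω = 101.0000×90/95 = 95.6842 rpm, sense flips to +
mesh 3 [95T→84T]: ω = 95.6842×95/84 = 108.2143 rpm, sense flips to −
mesh 4 [84T→91T]: ω = 108.2143×84/91 = 99.8901 rpm, sense flips to +
mesh 5 [31T→34T]: ω = 99.8901×31/34 = 91.0763 rpm, sense flips to −
mesh 6 [79T→37T]: ω = 91.0763×79/37 = 194.4602 rpm, sense flips to +
signed output speed = +194.4602 rpm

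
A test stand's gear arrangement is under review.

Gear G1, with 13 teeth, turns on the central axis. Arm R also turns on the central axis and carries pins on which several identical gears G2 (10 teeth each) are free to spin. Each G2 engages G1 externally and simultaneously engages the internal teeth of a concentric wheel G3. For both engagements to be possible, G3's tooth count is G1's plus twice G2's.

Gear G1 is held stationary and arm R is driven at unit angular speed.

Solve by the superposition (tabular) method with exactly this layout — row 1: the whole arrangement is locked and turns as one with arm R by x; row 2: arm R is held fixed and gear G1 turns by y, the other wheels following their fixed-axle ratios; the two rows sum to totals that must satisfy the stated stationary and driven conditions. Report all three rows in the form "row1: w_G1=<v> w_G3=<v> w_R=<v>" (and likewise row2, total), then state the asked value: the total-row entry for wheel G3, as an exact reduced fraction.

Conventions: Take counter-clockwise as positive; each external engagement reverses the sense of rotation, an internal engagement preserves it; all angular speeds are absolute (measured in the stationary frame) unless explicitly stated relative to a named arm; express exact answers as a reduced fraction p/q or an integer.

row1: w_G1=1 w_G3=1 w_R=1
row2: w_G1=-1 w_G3=13/33 w_R=0
total: w_G1=0 w_G3=46/33 w_R=1
asked value: 46/33

planetary set (13T centre, 10T on arm, 33T internal) — Willis relation
row 1 (train locked, turned with arm): all members turn x
row 2: sun turns y, ring = −(13/33)·y, arm 0
boundary: total ω_sun = x + y = 0 and total ω_arm = x = 1  ⇒  y = -1, x = 1
row 2 ring = −(13/33)·(-1) = 13/33
totals (row 1 + row 2): sun 1 + (-1) = 0, ring 1 + 13/33 = 46/33, arm 1 + 0 = 1
asked cell (total, ring) = 46/33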